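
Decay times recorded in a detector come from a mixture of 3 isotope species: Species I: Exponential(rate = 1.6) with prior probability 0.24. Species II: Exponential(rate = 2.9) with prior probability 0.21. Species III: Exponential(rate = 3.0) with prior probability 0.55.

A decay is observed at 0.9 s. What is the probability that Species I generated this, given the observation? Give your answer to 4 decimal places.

P(component k | x) = P(Z=k)·f_k(x) / marginal(x), where marginal(x) = Σ_j P(Z=j)·f_j(x).
Exponential densities:
  f_I = 1.6·e^(−1.6·0.9) = 1.6·e^(−1.4400) = 0.379084
  f_II = 2.9·e^(−2.9·0.9) = 2.9·e^(−2.6100) = 0.21325
  f_III = 3.0·e^(−3.0·0.9) = 3.0·e^(−2.7000) = 0.201617
Multiply by the mixture weights:
  P(Z=I)·f_I = 0.24 × 0.379084 = 0.0909803
  P(Z=II)·f_II = 0.21 × 0.21325 = 0.0447825
  P(Z=III)·f_III = 0.55 × 0.201617 = 0.110889
Sum: 0.0909803 + 0.0447825 + 0.110889 = 0.246652
So the posterior for Species I is 0.0909803 / 0.246652 ≈ 0.3689.

0.3689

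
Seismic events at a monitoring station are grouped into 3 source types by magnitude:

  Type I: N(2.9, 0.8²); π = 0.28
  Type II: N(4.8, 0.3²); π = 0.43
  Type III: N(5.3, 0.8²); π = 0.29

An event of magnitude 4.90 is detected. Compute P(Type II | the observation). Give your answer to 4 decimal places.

The responsibility of component k is π_k f_k(x) divided by Σ_j π_j f_j(x).
Normal densities:
  p_I = (1/(0.8·√(2π)))·exp(−(4.90−2.9)²/(2·0.8²)) = 0.498678·exp(-3.12500) = 0.0219104
  p_II = (1/(0.3·√(2π)))·exp(−(4.90−4.8)²/(2·0.3²)) = 1.329808·exp(-0.05556) = 1.25794
  p_III = (1/(0.8·√(2π)))·exp(−(4.90−5.3)²/(2·0.8²)) = 0.498678·exp(-0.12500) = 0.440082
Unnormalised posteriors:
  π_I·p_I = 0.28 × 0.0219104 = 0.00613491
  π_II·p_II = 0.43 × 1.25794 = 0.540916
  π_III·p_III = 0.29 × 0.440082 = 0.127624
Marginal: 0.00613491 + 0.540916 + 0.127624 = 0.674675
P(Type II | data) = 0.540916 / 0.674675 ≈ 0.8017

0.8017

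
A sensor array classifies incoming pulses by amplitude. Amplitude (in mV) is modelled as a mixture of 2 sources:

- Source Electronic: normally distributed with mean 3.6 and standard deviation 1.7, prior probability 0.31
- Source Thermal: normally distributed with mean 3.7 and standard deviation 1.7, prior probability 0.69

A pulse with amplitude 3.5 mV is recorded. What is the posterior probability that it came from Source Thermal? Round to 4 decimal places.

0.6889

Posterior ∝ prior × likelihood, so P(k | x) ∝ π_k f_k(x); normalise over all components.
Evaluate each component's likelihood at the observed value:
  p_Electronic = (1/(1.7·√(2π)))·exp(−(3.5−3.6)²/(2·1.7²)) = 0.234672·exp(-0.00173) = 0.234266
  p_Thermal = (1/(1.7·√(2π)))·exp(−(3.5−3.7)²/(2·1.7²)) = 0.234672·exp(-0.00692) = 0.233054
Weight by the priors:
  π_Electronic·p_Electronic = 0.31 × 0.234266 = 0.0726225
  π_Thermal·p_Thermal = 0.69 × 0.233054 = 0.160807
Evidence: 0.0726225 + 0.160807 = 0.233429
Responsibility of Source Thermal: 0.160807 / 0.233429 ≈ 0.6889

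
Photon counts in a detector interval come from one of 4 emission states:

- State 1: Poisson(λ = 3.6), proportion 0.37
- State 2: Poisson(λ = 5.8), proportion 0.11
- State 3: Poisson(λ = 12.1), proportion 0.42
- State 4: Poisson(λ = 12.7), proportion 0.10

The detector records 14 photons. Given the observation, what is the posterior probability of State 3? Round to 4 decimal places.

P(component k | x) = w_k·f_k(x) / marginal(x), where marginal(x) = Σ_j w_j·f_j(x).
Poisson probabilities:
  p_1 = e^(−3.6)·3.6^14/14! = 1.92472e-05
  p_2 = e^(−5.8)·5.8^14/14! = 0.00169307
  p_3 = e^(−12.1)·12.1^14/14! = 0.0919652
  p_4 = e^(−12.7)·12.7^14/14! = 0.0993811
Prior × likelihood for each component:
  w_1·p_1 = 0.37 × 1.92472e-05 = 7.12145e-06
  w_2·p_2 = 0.11 × 0.00169307 = 0.000186238
  w_3·p_3 = 0.42 × 0.0919652 = 0.0386254
  w_4·p_4 = 0.10 × 0.0993811 = 0.00993811
Marginal: 7.12145e-06 + 0.000186238 + 0.0386254 + 0.00993811 = 0.0487569
P(State 3 | the observation) = 0.0386254 / 0.0487569 ≈ 0.7922

0.7922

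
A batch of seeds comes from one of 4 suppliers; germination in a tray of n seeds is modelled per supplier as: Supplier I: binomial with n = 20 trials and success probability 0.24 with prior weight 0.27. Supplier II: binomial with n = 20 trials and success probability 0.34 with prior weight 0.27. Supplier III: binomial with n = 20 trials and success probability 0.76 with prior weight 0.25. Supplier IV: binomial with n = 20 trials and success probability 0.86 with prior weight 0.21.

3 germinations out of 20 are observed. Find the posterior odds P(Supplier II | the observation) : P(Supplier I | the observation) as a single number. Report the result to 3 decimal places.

Posterior odds = (P(Z=i) f_i(x)) / (P(Z=j) f_j(x)); the normalising sum cancels.
Evaluate each component's likelihood at the observed value:
  L_I = C(20,3)·0.24^3·0.76^17 = 1140·0.013824·0.00941523 = 0.148378
  L_II = C(20,3)·0.34^3·0.66^17 = 1140·0.039304·0.000855553 = 0.0383344
  L_III = C(20,3)·0.76^3·0.24^17 = 1140·0.438976·2.90798e-11 = 1.45525e-08
  L_IV = C(20,3)·0.86^3·0.14^17 = 1140·0.636056·3.04913e-15 = 2.21094e-12
Posterior odds = (P(Z=II)·L_II) / (P(Z=I)·L_I) = (0.27·0.0383344) / (0.27·0.148378) = 0.0103503 / 0.0400621 ≈ 0.258

0.258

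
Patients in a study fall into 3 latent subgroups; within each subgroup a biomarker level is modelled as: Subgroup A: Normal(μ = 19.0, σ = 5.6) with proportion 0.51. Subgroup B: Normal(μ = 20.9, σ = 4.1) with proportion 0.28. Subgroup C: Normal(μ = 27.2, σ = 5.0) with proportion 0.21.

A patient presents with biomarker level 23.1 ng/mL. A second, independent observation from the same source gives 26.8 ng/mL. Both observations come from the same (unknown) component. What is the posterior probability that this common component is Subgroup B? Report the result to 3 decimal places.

Posterior ∝ prior × likelihood, so P(k | x) ∝ P(Z=k) f_k(x); normalise over all components.
Since both observations come from the same component, the likelihood for component k is f_k(x₁)·f_k(x₂).
  L_A = [0.0544909] × [0.0270051] = 0.00147153
  L_B = [0.0842567] × [0.0345509] = 0.00291115
  L_C = [0.0570073] × [0.0795335] = 0.00453399
Multiply by the mixture weights:
  P(Z=A)·L_A = 0.51 × 0.00147153 = 0.00075048
  P(Z=B)·L_B = 0.28 × 0.00291115 = 0.000815121
  P(Z=C)·L_C = 0.21 × 0.00453399 = 0.000952138
Marginal: 0.00075048 + 0.000815121 + 0.000952138 = 0.00251774
So the posterior for Subgroup B is 0.000815121 / 0.00251774 ≈ 0.324.

0.324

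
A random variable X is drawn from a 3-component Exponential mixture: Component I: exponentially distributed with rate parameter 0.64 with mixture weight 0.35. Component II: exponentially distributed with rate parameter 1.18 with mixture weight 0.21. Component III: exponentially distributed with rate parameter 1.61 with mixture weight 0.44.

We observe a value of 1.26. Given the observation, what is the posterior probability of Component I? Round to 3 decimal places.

0.401

Posterior ∝ prior × likelihood, so P(k | x) ∝ P(Z=k) f_k(x); normalise over all components.
Evaluate each component's likelihood at the observed value:
  L_I = 0.64·e^(−0.64·1.26) = 0.64·e^(−0.8064) = 0.285736
  L_II = 1.18·e^(−1.18·1.26) = 1.18·e^(−1.4868) = 0.266792
  L_III = 1.61·e^(−1.61·1.26) = 1.61·e^(−2.0286) = 0.211746
Unnormalised posteriors:
  P(Z=I)·L_I = 0.35 × 0.285736 = 0.100008
  P(Z=II)·L_II = 0.21 × 0.266792 = 0.0560263
  P(Z=III)·L_III = 0.44 × 0.211746 = 0.0931684
Normaliser: 0.100008 + 0.0560263 + 0.0931684 = 0.249202
So the posterior for Component I is 0.100008 / 0.249202 ≈ 0.401.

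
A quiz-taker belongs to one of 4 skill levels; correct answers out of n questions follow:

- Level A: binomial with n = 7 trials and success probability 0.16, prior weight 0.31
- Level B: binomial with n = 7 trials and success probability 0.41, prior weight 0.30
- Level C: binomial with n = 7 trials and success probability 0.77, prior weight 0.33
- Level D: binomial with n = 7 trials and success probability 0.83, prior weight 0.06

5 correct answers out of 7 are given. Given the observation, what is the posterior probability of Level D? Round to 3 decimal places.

P(component k | x) = P(Z=k)·f_k(x) / marginal(x), where marginal(x) = Σ_j P(Z=j)·f_j(x).
Binomial probabilities:
  f_A = C(7,5)·0.16^5·0.84^2 = 21·0.000104858·0.7056 = 0.00155374
  f_B = C(7,5)·0.41^5·0.59^2 = 21·0.0115856·0.3481 = 0.084692
  f_C = C(7,5)·0.77^5·0.23^2 = 21·0.270678·0.0529 = 0.300697
  f_D = C(7,5)·0.83^5·0.17^2 = 21·0.393904·0.0289 = 0.23906
Weight by the priors:
  P(Z=A)·f_A = 0.31 × 0.00155374 = 0.000481659
  P(Z=B)·f_B = 0.30 × 0.084692 = 0.0254076
  P(Z=C)·f_C = 0.33 × 0.300697 = 0.0992299
  P(Z=D)·f_D = 0.06 × 0.23906 = 0.0143436
Marginal: 0.000481659 + 0.0254076 + 0.0992299 + 0.0143436 = 0.139463
P(Level D | data) = 0.0143436 / 0.139463 ≈ 0.103

0.103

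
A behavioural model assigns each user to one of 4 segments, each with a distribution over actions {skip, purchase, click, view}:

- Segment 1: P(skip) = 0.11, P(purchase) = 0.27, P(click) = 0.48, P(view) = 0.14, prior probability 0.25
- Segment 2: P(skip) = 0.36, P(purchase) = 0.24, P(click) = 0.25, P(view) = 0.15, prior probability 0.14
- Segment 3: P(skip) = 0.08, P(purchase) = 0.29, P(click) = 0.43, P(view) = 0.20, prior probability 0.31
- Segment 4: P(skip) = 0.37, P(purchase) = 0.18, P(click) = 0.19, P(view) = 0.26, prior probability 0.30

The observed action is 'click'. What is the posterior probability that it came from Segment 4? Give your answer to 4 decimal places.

The responsibility of component k is π_k f_k(x) divided by Σ_j π_j f_j(x).
Categorical probabilities:
  L_1 = 0.48
  L_2 = 0.25
  L_3 = 0.43
  L_4 = 0.19
Weight by the priors:
  π_1·L_1 = 0.25 × 0.48 = 0.12
  π_2·L_2 = 0.14 × 0.25 = 0.035
  π_3·L_3 = 0.31 × 0.43 = 0.1333
  π_4·L_4 = 0.30 × 0.19 = 0.057
Sum: 0.12 + 0.035 + 0.1333 + 0.057 = 0.3453
P(Segment 4 | data) ≈ 0.1651

0.1651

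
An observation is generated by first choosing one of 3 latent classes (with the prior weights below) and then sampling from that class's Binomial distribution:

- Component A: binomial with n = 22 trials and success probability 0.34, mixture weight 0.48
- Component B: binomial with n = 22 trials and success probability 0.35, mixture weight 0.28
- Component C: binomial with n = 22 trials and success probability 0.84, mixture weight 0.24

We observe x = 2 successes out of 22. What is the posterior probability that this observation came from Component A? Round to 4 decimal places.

0.6871

The responsibility of component k is π_k f_k(x) divided by Σ_j π_j f_j(x).
Component likelihoods at x = 2 successes out of 22:
  f_A = 0.00656823
  f_B = 0.00512879
  f_C = 1.97047e-14
Weight by the priors:
  π_A·f_A = 0.48 × 0.00656823 = 0.00315275
  π_B·f_B = 0.28 × 0.00512879 = 0.00143606
  π_C·f_C = 0.24 × 1.97047e-14 = 4.72913e-15
Sum: 0.00315275 + 0.00143606 + 4.72913e-15 = 0.00458881
P(Component A | 2 successes out of 22) ≈ 0.6871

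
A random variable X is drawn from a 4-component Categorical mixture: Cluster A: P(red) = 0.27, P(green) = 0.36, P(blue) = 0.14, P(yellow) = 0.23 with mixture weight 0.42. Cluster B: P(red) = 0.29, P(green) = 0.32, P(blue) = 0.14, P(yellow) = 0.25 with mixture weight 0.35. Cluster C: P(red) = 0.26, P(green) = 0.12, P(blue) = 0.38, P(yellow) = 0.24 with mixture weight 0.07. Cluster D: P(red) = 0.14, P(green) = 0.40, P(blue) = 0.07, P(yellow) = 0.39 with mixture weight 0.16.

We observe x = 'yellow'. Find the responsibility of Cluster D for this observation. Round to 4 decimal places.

0.2370

Posterior ∝ prior × likelihood, so P(k | x) ∝ π_k f_k(x); normalise over all components.
Categorical probabilities:
  L_A = 0.23
  L_B = 0.25
  L_C = 0.24
  L_D = 0.39
Weight by the priors:
  π_A·L_A = 0.42 × 0.23 = 0.0966
  π_B·L_B = 0.35 × 0.25 = 0.0875
  π_C·L_C = 0.07 × 0.24 = 0.0168
  π_D·L_D = 0.16 × 0.39 = 0.0624
Normaliser: 0.0966 + 0.0875 + 0.0168 + 0.0624 = 0.2633
So the posterior for Cluster D is 0.0624 / 0.2633 ≈ 0.2370.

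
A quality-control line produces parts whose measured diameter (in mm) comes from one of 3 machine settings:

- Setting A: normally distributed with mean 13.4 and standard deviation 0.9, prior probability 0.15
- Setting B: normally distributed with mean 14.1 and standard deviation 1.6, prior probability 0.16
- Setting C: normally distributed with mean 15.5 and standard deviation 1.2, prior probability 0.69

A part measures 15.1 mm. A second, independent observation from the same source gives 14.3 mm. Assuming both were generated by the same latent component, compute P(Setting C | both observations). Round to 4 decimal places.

0.7973

The responsibility of component k is P(Z=k) f_k(x) divided by Σ_j P(Z=j) f_j(x).
Since both observations come from the same component, the likelihood for component k is f_k(x₁)·f_k(x₂).
  p_A = [0.0744574] × [0.268856] = 0.0200183
  p_B = [0.205101] × [0.247399] = 0.0507416
  p_C = [0.314486] × [0.201642] = 0.0634137
Unnormalised posteriors:
  P(Z=A)·p_A = 0.15 × 0.0200183 = 0.00300275
  P(Z=B)·p_B = 0.16 × 0.0507416 = 0.00811865
  P(Z=C)·p_C = 0.69 × 0.0634137 = 0.0437554
Normaliser: 0.00300275 + 0.00811865 + 0.0437554 = 0.0548768
P(Setting C | x) ≈ 0.7973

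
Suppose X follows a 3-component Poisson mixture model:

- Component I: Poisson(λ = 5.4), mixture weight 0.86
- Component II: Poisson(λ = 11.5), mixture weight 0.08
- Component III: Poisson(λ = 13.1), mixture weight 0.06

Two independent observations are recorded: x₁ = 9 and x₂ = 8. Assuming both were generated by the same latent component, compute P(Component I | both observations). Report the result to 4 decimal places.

0.8141

Apply Bayes' rule: the posterior for each component is proportional to its prior times its likelihood at x.
Since both observations come from the same component, the likelihood for component k is f_k(x₁)·f_k(x₂).
  L_I = [e^(−5.4)·5.4^9/9! = 0.0485949] × [0.0809915] = 0.00393577
  L_II = [e^(−11.5)·11.5^9/9! = 0.0982044] × [0.0768556] = 0.00754756
  L_III = [e^(−13.1)·13.1^9/9! = 0.0640355] × [0.0439939] = 0.00281717
Multiply by the mixture weights:
  π_I·L_I = 0.86 × 0.00393577 = 0.00338476
  π_II·L_II = 0.08 × 0.00754756 = 0.000603805
  π_III·L_III = 0.06 × 0.00281717 = 0.00016903
Evidence: 0.00338476 + 0.000603805 + 0.00016903 = 0.0041576
Responsibility of Component I: 0.00338476 / 0.0041576 ≈ 0.8141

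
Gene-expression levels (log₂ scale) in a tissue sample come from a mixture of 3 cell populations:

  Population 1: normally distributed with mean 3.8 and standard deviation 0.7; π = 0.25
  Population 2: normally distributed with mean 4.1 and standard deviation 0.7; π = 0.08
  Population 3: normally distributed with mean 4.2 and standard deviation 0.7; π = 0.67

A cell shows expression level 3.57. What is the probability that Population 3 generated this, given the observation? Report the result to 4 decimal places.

0.6008

By Bayes' theorem, P(k | x) = π_k f_k(x) / Σ_j π_j f_j(x).
Evaluate each component's likelihood at the observed value:
  f_1 = (1/(0.7·√(2π)))·exp(−(3.57−3.8)²/(2·0.7²)) = 0.569918·exp(-0.05398) = 0.539969
  f_2 = (1/(0.7·√(2π)))·exp(−(3.57−4.1)²/(2·0.7²)) = 0.569918·exp(-0.28663) = 0.427887
  f_3 = (1/(0.7·√(2π)))·exp(−(3.57−4.2)²/(2·0.7²)) = 0.569918·exp(-0.40500) = 0.380122
Prior × likelihood for each component:
  π_1·f_1 = 0.25 × 0.539969 = 0.134992
  π_2·f_2 = 0.08 × 0.427887 = 0.034231
  π_3·f_3 = 0.67 × 0.380122 = 0.254682
Sum: 0.134992 + 0.034231 + 0.254682 = 0.423905
P(Population 3 | x) = 0.254682 / 0.423905 ≈ 0.6008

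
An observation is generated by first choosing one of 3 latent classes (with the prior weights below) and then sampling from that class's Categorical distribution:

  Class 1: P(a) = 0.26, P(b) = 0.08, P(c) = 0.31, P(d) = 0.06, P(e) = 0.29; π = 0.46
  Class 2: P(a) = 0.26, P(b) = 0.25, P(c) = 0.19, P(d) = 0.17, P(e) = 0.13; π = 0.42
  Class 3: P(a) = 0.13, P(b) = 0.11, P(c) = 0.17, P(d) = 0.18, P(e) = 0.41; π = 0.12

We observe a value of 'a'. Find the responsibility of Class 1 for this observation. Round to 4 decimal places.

P(component k | x) = P(Z=k)·f_k(x) / marginal(x), where marginal(x) = Σ_j P(Z=j)·f_j(x).
Component likelihoods at x = 'a':
  L_1 = P(a | comp) = 0.26
  L_2 = P(a | comp) = 0.26
  L_3 = P(a | comp) = 0.13
Weight by the priors:
  P(Z=1)·L_1 = 0.46 × 0.26 = 0.1196
  P(Z=2)·L_2 = 0.42 × 0.26 = 0.1092
  P(Z=3)·L_3 = 0.12 × 0.13 = 0.0156
Sum: 0.1196 + 0.1092 + 0.0156 = 0.2444
So the posterior for Class 1 is 0.1196 / 0.2444 ≈ 0.4894.

0.4894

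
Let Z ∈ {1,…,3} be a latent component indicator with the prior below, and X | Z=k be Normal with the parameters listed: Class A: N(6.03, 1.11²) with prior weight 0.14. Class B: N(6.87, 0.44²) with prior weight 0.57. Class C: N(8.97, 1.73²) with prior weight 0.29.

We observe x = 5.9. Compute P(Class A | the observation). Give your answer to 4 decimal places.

P(component k | x) = π_k·f_k(x) / marginal(x), where marginal(x) = Σ_j π_j·f_j(x).
Normal densities:
  p_A = (1/(1.11·√(2π)))·exp(−(5.9−6.03)²/(2·1.11²)) = 0.359407·exp(-0.00686) = 0.356951
  p_B = (1/(0.44·√(2π)))·exp(−(5.9−6.87)²/(2·0.44²)) = 0.906687·exp(-2.43001) = 0.079821
  p_C = (1/(1.73·√(2π)))·exp(−(5.9−8.97)²/(2·1.73²)) = 0.230602·exp(-1.57454) = 0.0477583
Multiply by the mixture weights:
  π_A·p_A = 0.14 × 0.356951 = 0.0499731
  π_B·p_B = 0.57 × 0.079821 = 0.045498
  π_C·p_C = 0.29 × 0.0477583 = 0.0138499
Normaliser: 0.0499731 + 0.045498 + 0.0138499 = 0.109321
Responsibility of Class A: 0.0499731 / 0.109321 ≈ 0.4571

0.4571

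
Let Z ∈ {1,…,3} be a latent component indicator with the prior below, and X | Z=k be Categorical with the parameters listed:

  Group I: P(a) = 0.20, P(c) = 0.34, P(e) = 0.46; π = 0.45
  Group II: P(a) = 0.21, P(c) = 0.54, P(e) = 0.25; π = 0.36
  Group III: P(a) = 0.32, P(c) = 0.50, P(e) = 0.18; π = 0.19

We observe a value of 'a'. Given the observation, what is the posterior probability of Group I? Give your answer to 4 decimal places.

Posterior ∝ prior × likelihood, so P(k | x) ∝ π_k f_k(x); normalise over all components.
Categorical probabilities:
  f_I = 0.2
  f_II = 0.21
  f_III = 0.32
Weight by the priors:
  π_I·f_I = 0.45 × 0.2 = 0.09
  π_II·f_II = 0.36 × 0.21 = 0.0756
  π_III·f_III = 0.19 × 0.32 = 0.0608
Marginal: 0.09 + 0.0756 + 0.0608 = 0.2264
Responsibility of Group I: 0.09 / 0.2264 ≈ 0.3975

0.3975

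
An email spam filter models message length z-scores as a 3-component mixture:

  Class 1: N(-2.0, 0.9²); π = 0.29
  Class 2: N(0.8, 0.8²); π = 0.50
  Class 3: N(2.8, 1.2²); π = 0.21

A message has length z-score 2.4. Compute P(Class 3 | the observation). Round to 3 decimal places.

P(component k | x) = π_k·f_k(x) / marginal(x), where marginal(x) = Σ_j π_j·f_j(x).
Evaluate each component's likelihood at the observed value:
  p_1 = (1/(0.9·√(2π)))·exp(−(2.4−-2.0)²/(2·0.9²)) = 0.443269·exp(-11.95062) = 2.86141e-06
  p_2 = (1/(0.8·√(2π)))·exp(−(2.4−0.8)²/(2·0.8²)) = 0.498678·exp(-2.00000) = 0.0674887
  p_3 = (1/(1.2·√(2π)))·exp(−(2.4−2.8)²/(2·1.2²)) = 0.332452·exp(-0.05556) = 0.314486
Multiply by the mixture weights:
  π_1·p_1 = 0.29 × 2.86141e-06 = 8.2981e-07
  π_2·p_2 = 0.50 × 0.0674887 = 0.0337444
  π_3·p_3 = 0.21 × 0.314486 = 0.0660421
Evidence: 8.2981e-07 + 0.0337444 + 0.0660421 = 0.0997872
P(Class 3 | 2.4) = 0.0660421 / 0.0997872 ≈ 0.662

0.662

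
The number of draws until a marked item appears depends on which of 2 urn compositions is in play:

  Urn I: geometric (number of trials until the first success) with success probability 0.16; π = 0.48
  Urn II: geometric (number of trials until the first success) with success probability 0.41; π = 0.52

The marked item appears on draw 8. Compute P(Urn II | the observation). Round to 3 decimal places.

By Bayes' theorem, P(k | x) = w_k f_k(x) / Σ_j w_j f_j(x).
Geometric probabilities:
  L_I = 0.16·(1−0.16)^7 = 0.16·0.29509 = 0.0472145
  L_II = 0.41·(1−0.41)^7 = 0.41·0.0248865 = 0.0102035
Unnormalised posteriors:
  w_I·L_I = 0.48 × 0.0472145 = 0.0226629
  w_II·L_II = 0.52 × 0.0102035 = 0.0053058
Marginal: 0.0226629 + 0.0053058 = 0.0279687
P(Urn II | x) ≈ 0.190

0.190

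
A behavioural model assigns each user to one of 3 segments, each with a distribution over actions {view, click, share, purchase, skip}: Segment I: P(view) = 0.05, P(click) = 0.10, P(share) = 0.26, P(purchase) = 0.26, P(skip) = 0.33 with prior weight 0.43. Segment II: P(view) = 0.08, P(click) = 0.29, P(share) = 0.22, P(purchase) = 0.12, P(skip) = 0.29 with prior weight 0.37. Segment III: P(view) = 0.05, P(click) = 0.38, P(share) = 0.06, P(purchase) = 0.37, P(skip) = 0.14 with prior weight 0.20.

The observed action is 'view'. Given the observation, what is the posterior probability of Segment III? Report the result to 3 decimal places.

The responsibility of component k is w_k f_k(x) divided by Σ_j w_j f_j(x).
Categorical probabilities:
  p_I = 0.05
  p_II = 0.08
  p_III = 0.05
Weight by the priors:
  w_I·p_I = 0.43 × 0.05 = 0.0215
  w_II·p_II = 0.37 × 0.08 = 0.0296
  w_III·p_III = 0.20 × 0.05 = 0.01
Evidence: 0.0215 + 0.0296 + 0.01 = 0.0611
So the posterior for Segment III is 0.01 / 0.0611 ≈ 0.164.

0.164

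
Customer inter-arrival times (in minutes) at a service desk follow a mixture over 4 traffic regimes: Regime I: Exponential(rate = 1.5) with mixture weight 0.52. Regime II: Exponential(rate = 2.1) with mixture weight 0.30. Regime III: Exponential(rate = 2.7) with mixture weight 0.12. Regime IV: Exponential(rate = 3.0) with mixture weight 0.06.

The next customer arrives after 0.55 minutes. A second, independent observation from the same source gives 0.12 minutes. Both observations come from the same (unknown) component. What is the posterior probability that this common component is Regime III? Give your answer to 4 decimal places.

0.1481

Apply Bayes' rule: the posterior for each component is proportional to its prior times its likelihood at x.
Since both observations come from the same component, the likelihood for component k is f_k(x₁)·f_k(x₂).
  f_I = [0.657352] × [1.25291] = 0.8236
  f_II = [0.661621] × [1.63221] = 1.07991
  f_III = [0.611556] × [1.95278] = 1.19423
  f_IV = [0.57615] × [2.09303] = 1.2059
Multiply by the mixture weights:
  π_I·f_I = 0.52 × 0.8236 = 0.428272
  π_II·f_II = 0.30 × 1.07991 = 0.323972
  π_III·f_III = 0.12 × 1.19423 = 0.143308
  π_IV·f_IV = 0.06 × 1.2059 = 0.0723539
Normaliser: 0.428272 + 0.323972 + 0.143308 + 0.0723539 = 0.967906
P(Regime III | data) = 0.143308 / 0.967906 ≈ 0.1481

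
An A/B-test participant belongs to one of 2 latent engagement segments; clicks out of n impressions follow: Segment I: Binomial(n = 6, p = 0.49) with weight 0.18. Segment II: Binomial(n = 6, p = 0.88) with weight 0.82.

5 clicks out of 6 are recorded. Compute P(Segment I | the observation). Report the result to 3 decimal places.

0.048

By Bayes' theorem, P(k | x) = P(Z=k) f_k(x) / Σ_j P(Z=j) f_j(x).
Binomial probabilities:
  L_I = 0.0864374
  L_II = 0.379967
Weight by the priors:
  P(Z=I)·L_I = 0.18 × 0.0864374 = 0.0155587
  P(Z=II)·L_II = 0.82 × 0.379967 = 0.311573
Sum: 0.0155587 + 0.311573 = 0.327132
Responsibility of Segment I: 0.0155587 / 0.327132 ≈ 0.048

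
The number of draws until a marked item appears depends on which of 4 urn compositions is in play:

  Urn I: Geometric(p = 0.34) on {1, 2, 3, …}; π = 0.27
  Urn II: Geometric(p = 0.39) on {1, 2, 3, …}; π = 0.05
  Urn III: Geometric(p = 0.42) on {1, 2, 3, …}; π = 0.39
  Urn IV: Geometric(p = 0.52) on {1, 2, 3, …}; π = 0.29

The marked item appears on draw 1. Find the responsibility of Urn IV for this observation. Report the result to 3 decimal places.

The responsibility of component k is π_k f_k(x) divided by Σ_j π_j f_j(x).
Geometric probabilities:
  L_I = 0.34
  L_II = 0.39
  L_III = 0.42
  L_IV = 0.52
Prior × likelihood for each component:
  π_I·L_I = 0.27 × 0.34 = 0.0918
  π_II·L_II = 0.05 × 0.39 = 0.0195
  π_III·L_III = 0.39 × 0.42 = 0.1638
  π_IV·L_IV = 0.29 × 0.52 = 0.1508
Normaliser: 0.0918 + 0.0195 + 0.1638 + 0.1508 = 0.4259
So the posterior for Urn IV is 0.1508 / 0.4259 ≈ 0.354.

0.354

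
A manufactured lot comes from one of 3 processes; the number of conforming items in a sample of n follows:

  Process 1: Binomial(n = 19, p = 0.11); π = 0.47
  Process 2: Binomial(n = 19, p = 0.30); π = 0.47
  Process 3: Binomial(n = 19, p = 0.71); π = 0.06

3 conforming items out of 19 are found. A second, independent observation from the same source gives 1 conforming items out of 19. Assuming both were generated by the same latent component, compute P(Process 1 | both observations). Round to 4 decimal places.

0.9845

By Bayes' theorem, P(k | x) = π_k f_k(x) / Σ_j π_j f_j(x).
Since both observations come from the same component, the likelihood for component k is f_k(x₁)·f_k(x₂).
  f_1 = [0.199867] × [0.256547] = 0.0512753
  f_2 = [0.0869473] × [0.00928196] = 0.000807041
  f_3 = [8.67894e-07] × [2.83907e-09] = 2.46401e-15
Prior × likelihood for each component:
  π_1·f_1 = 0.47 × 0.0512753 = 0.0240994
  π_2·f_2 = 0.47 × 0.000807041 = 0.000379309
  π_3·f_3 = 0.06 × 2.46401e-15 = 1.47841e-16
Marginal: 0.0240994 + 0.000379309 + 1.47841e-16 = 0.0244787
Responsibility of Process 1: 0.0240994 / 0.0244787 ≈ 0.9845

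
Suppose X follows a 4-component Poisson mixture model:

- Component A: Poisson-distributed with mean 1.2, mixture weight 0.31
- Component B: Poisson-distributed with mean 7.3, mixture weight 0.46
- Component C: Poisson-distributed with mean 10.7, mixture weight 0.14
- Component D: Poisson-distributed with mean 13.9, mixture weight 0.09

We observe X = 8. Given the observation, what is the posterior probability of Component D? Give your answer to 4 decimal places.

0.0364

Posterior ∝ prior × likelihood, so P(k | x) ∝ π_k f_k(x); normalise over all components.
Component likelihoods at x = 8:
  p_A = e^(−1.2)·1.2^8/8! = 3.212e-05
  p_B = e^(−7.3)·7.3^8/8! = 0.135118
  p_C = e^(−10.7)·10.7^8/8! = 0.0960724
  p_D = e^(−13.9)·13.9^8/8! = 0.0317618
Prior × likelihood for each component:
  π_A·p_A = 0.31 × 3.212e-05 = 9.95721e-06
  π_B·p_B = 0.46 × 0.135118 = 0.0621542
  π_C·p_C = 0.14 × 0.0960724 = 0.0134501
  π_D·p_D = 0.09 × 0.0317618 = 0.00285856
Denominator: 9.95721e-06 + 0.0621542 + 0.0134501 + 0.00285856 = 0.0784729
P(Component D | 8) = 0.00285856 / 0.0784729 ≈ 0.0364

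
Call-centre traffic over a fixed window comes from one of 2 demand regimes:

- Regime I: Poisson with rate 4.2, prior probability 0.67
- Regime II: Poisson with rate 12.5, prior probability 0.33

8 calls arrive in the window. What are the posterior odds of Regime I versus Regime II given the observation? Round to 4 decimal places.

The posterior odds equal the prior odds times the likelihood ratio: (π_i/π_j)·(f_i(x)/f_j(x)).
Evaluate each component's likelihood at the observed value:
  p_I = 0.0360111
  p_II = 0.0550907
Posterior odds = (π_I·p_I) / (π_II·p_II) = (0.67·0.0360111) / (0.33·0.0550907) = 0.0241275 / 0.0181799 ≈ 1.3271

1.3271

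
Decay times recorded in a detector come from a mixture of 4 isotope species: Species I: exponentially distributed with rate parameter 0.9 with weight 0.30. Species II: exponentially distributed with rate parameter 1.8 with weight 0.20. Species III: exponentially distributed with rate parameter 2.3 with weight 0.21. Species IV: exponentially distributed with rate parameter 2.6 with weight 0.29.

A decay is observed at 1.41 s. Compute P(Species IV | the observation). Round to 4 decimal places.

P(component k | x) = π_k·f_k(x) / marginal(x), where marginal(x) = Σ_j π_j·f_j(x).
Exponential densities:
  p_I = 0.9·e^(−0.9·1.41) = 0.9·e^(−1.2690) = 0.253001
  p_II = 1.8·e^(−1.8·1.41) = 1.8·e^(−2.5380) = 0.142244
  p_III = 2.3·e^(−2.3·1.41) = 2.3·e^(−3.2430) = 0.0898071
  p_IV = 2.6·e^(−2.6·1.41) = 2.6·e^(−3.6660) = 0.0665043
Multiply by the mixture weights:
  π_I·p_I = 0.30 × 0.253001 = 0.0759004
  π_II·p_II = 0.20 × 0.142244 = 0.0284487
  π_III·p_III = 0.21 × 0.0898071 = 0.0188595
  π_IV·p_IV = 0.29 × 0.0665043 = 0.0192862
Normaliser: 0.0759004 + 0.0284487 + 0.0188595 + 0.0192862 = 0.142495
P(Species IV | the observation) ≈ 0.1353

0.1353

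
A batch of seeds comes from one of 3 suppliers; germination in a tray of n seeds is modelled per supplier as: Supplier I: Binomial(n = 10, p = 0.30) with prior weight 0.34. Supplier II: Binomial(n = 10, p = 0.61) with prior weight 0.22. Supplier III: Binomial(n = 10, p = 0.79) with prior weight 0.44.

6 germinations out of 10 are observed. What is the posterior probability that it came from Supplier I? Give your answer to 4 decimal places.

Posterior ∝ prior × likelihood, so P(k | x) ∝ π_k f_k(x); normalise over all components.
Binomial probabilities:
  f_I = 0.0367569
  f_II = 0.250298
  f_III = 0.0992794
Prior × likelihood for each component:
  π_I·f_I = 0.34 × 0.0367569 = 0.0124973
  π_II·f_II = 0.22 × 0.250298 = 0.0550655
  π_III·f_III = 0.44 × 0.0992794 = 0.0436829
Marginal: 0.0124973 + 0.0550655 + 0.0436829 = 0.111246
P(Supplier I | the observation) ≈ 0.1123

0.1123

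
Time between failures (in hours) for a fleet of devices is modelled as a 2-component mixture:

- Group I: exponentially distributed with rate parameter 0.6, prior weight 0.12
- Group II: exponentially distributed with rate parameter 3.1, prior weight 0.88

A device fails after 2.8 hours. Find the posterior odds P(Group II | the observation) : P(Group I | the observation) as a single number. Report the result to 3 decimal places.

0.035

Since P(k|x) ∝ w_k f_k(x), the posterior odds are w_i f_i(x) / (w_j f_j(x)).
Evaluate each component's likelihood at the observed value:
  f_I = 0.6·e^(−0.6·2.8) = 0.6·e^(−1.6800) = 0.111824
  f_II = 3.1·e^(−3.1·2.8) = 3.1·e^(−8.6800) = 0.000526848
Posterior odds = (w_II·f_II) / (w_I·f_I) = (0.88·0.000526848) / (0.12·0.111824) = 0.000463627 / 0.0134189 ≈ 0.035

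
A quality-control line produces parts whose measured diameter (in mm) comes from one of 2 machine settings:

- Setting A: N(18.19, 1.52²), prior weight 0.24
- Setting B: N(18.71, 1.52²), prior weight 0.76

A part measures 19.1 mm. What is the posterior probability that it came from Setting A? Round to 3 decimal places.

0.214

P(component k | x) = w_k·f_k(x) / marginal(x), where marginal(x) = Σ_j w_j·f_j(x).
Component likelihoods at x = 19.1 mm:
  f_A = (1/(1.52·√(2π)))·exp(−(19.1−18.19)²/(2·1.52²)) = 0.262462·exp(-0.17921) = 0.2194
  f_B = (1/(1.52·√(2π)))·exp(−(19.1−18.71)²/(2·1.52²)) = 0.262462·exp(-0.03292) = 0.253963
Multiply by the mixture weights:
  w_A·f_A = 0.24 × 0.2194 = 0.0526559
  w_B·f_B = 0.76 × 0.253963 = 0.193012
Marginal: 0.0526559 + 0.193012 = 0.245668
Responsibility of Setting A: 0.0526559 / 0.245668 ≈ 0.214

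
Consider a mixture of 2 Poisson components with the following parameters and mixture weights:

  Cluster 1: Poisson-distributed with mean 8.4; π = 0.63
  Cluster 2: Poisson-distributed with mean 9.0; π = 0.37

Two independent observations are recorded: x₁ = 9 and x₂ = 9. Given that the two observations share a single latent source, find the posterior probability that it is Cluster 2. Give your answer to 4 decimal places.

Apply Bayes' rule: the posterior for each component is proportional to its prior times its likelihood at x.
Since both observations come from the same component, the likelihood for component k is f_k(x₁)·f_k(x₂).
  p_1 = [e^(−8.4)·8.4^9/9! = 0.129026] × [0.129026] = 0.0166477
  p_2 = [e^(−9.0)·9.0^9/9! = 0.131756] × [0.131756] = 0.0173595
Prior × likelihood for each component:
  π_1·p_1 = 0.63 × 0.0166477 = 0.010488
  π_2·p_2 = 0.37 × 0.0173595 = 0.00642303
Normaliser: 0.010488 + 0.00642303 = 0.0169111
P(Cluster 2 | data) ≈ 0.3798

0.3798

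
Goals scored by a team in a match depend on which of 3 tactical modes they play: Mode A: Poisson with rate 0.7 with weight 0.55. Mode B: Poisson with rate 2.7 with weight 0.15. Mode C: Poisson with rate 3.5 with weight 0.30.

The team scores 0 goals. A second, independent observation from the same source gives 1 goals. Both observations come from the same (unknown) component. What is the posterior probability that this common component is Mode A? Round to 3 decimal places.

0.971

Apply Bayes' rule: the posterior for each component is proportional to its prior times its likelihood at x.
Since both observations come from the same component, the likelihood for component k is f_k(x₁)·f_k(x₂).
  L_A = [0.496585] × [0.34761] = 0.172618
  L_B = [0.0672055] × [0.181455] = 0.0121948
  L_C = [0.0301974] × [0.105691] = 0.00319159
Multiply by the mixture weights:
  w_A·L_A = 0.55 × 0.172618 = 0.0949398
  w_B·L_B = 0.15 × 0.0121948 = 0.00182922
  w_C·L_C = 0.30 × 0.00319159 = 0.000957476
Marginal: 0.0949398 + 0.00182922 + 0.000957476 = 0.0977265
P(Mode A | x₁,x₂) ≈ 0.971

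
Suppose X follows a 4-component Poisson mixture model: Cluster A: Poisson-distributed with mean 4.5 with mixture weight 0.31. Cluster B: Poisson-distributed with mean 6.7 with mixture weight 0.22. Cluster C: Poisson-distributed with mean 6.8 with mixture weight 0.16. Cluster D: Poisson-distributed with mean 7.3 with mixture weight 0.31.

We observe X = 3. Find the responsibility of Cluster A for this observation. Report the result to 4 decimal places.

By Bayes' theorem, P(k | x) = w_k f_k(x) / Σ_j w_j f_j(x).
Evaluate each component's likelihood at the observed value:
  L_A = 0.168718
  L_B = 0.0617021
  L_C = 0.0583678
  L_D = 0.0437993
Unnormalised posteriors:
  w_A·L_A = 0.31 × 0.168718 = 0.0523025
  w_B·L_B = 0.22 × 0.0617021 = 0.0135745
  w_C·L_C = 0.16 × 0.0583678 = 0.00933884
  w_D·L_D = 0.31 × 0.0437993 = 0.0135778
Evidence: 0.0523025 + 0.0135745 + 0.00933884 + 0.0135778 = 0.0887937
P(Cluster A | x) = 0.0523025 / 0.0887937 ≈ 0.5890

0.5890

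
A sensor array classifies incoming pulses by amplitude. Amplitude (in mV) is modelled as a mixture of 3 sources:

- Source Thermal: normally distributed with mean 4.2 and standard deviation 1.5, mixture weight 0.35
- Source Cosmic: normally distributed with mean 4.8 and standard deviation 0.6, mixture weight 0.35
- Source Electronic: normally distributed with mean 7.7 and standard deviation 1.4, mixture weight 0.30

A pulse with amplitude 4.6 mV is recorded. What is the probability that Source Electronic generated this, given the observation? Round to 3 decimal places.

Posterior ∝ prior × likelihood, so P(k | x) ∝ π_k f_k(x); normalise over all components.
Evaluate each component's likelihood at the observed value:
  L_Thermal = 0.256671
  L_Cosmic = 0.628972
  L_Electronic = 0.0245525
Unnormalised posteriors:
  π_Thermal·L_Thermal = 0.35 × 0.256671 = 0.0898349
  π_Cosmic·L_Cosmic = 0.35 × 0.628972 = 0.22014
  π_Electronic·L_Electronic = 0.30 × 0.0245525 = 0.00736575
Sum: 0.0898349 + 0.22014 + 0.00736575 = 0.317341
P(Source Electronic | the observation) = 0.00736575 / 0.317341 ≈ 0.023

0.023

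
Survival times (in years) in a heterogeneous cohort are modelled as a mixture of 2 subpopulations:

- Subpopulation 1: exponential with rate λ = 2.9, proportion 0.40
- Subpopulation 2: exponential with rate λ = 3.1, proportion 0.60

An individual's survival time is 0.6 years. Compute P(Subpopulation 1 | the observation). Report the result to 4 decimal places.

0.4129

P(component k | x) = π_k·f_k(x) / marginal(x), where marginal(x) = Σ_j π_j·f_j(x).
Component likelihoods at x = 0.6 years:
  p_1 = 2.9·e^(−2.9·0.6) = 2.9·e^(−1.7400) = 0.509009
  p_2 = 3.1·e^(−3.1·0.6) = 3.1·e^(−1.8600) = 0.482585
Multiply by the mixture weights:
  π_1·p_1 = 0.40 × 0.509009 = 0.203604
  π_2·p_2 = 0.60 × 0.482585 = 0.289551
Marginal: 0.203604 + 0.289551 = 0.493155
P(Subpopulation 1 | the observation) = 0.203604 / 0.493155 ≈ 0.4129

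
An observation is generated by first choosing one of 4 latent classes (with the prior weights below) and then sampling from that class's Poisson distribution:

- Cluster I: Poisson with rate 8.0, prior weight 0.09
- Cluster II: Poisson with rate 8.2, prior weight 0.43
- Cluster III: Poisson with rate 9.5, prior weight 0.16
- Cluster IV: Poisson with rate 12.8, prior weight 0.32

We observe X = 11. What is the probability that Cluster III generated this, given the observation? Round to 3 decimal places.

0.189

Apply Bayes' rule: the posterior for each component is proportional to its prior times its likelihood at x.
Evaluate each component's likelihood at the observed value:
  p_I = 0.0721902
  p_II = 0.07755
  p_III = 0.106661
  p_IV = 0.104516
Weight by the priors:
  P(Z=I)·p_I = 0.09 × 0.0721902 = 0.00649712
  P(Z=II)·p_II = 0.43 × 0.07755 = 0.0333465
  P(Z=III)·p_III = 0.16 × 0.106661 = 0.0170658
  P(Z=IV)·p_IV = 0.32 × 0.104516 = 0.0334453
Marginal: 0.00649712 + 0.0333465 + 0.0170658 + 0.0334453 = 0.0903547
Responsibility of Cluster III: 0.0170658 / 0.0903547 ≈ 0.189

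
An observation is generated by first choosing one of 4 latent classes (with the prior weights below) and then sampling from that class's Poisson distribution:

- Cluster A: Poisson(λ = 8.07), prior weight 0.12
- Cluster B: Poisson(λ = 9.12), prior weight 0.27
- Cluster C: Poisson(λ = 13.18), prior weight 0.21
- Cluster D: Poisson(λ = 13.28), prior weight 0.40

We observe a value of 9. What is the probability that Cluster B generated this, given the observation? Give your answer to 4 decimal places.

Apply Bayes' rule: the posterior for each component is proportional to its prior times its likelihood at x.
Evaluate each component's likelihood at the observed value:
  p_A = 0.125124
  p_B = 0.131651
  p_C = 0.0624417
  p_D = 0.0604768
Unnormalised posteriors:
  w_A·p_A = 0.12 × 0.125124 = 0.0150149
  w_B·p_B = 0.27 × 0.131651 = 0.0355458
  w_C·p_C = 0.21 × 0.0624417 = 0.0131127
  w_D·p_D = 0.40 × 0.0604768 = 0.0241907
Marginal: 0.0150149 + 0.0355458 + 0.0131127 + 0.0241907 = 0.0878642
P(Cluster B | the observation) = 0.0355458 / 0.0878642 ≈ 0.4046

0.4046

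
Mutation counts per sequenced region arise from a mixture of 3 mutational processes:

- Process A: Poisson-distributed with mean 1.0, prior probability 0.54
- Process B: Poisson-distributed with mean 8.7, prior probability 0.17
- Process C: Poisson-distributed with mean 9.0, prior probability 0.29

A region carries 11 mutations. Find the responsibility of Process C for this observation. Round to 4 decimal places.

0.6473

P(component k | x) = π_k·f_k(x) / marginal(x), where marginal(x) = Σ_j π_j·f_j(x).
Poisson probabilities:
  p_A = e^(−1.0)·1.0^11/11! = 9.21616e-09
  p_B = e^(−8.7)·8.7^11/11! = 0.0901974
  p_C = e^(−9.0)·9.0^11/11! = 0.0970201
Multiply by the mixture weights:
  π_A·p_A = 0.54 × 9.21616e-09 = 4.97672e-09
  π_B·p_B = 0.17 × 0.0901974 = 0.0153336
  π_C·p_C = 0.29 × 0.0970201 = 0.0281358
Marginal: 4.97672e-09 + 0.0153336 + 0.0281358 = 0.0434694
Responsibility of Process C: 0.0281358 / 0.0434694 ≈ 0.6473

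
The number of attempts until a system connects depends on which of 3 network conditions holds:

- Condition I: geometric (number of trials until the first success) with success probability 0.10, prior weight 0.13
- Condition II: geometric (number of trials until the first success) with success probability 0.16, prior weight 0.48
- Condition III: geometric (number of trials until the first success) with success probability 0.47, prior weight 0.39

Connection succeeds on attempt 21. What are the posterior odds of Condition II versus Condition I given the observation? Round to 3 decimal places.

Since P(k|x) ∝ P(Z=k) f_k(x), the posterior odds are P(Z=i) f_i(x) / (P(Z=j) f_j(x)).
Geometric probabilities:
  L_I = 0.0121577
  L_II = 0.00489447
  L_III = 1.43752e-06
0.00234935 / 0.0015805 ≈ 1.486

1.486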